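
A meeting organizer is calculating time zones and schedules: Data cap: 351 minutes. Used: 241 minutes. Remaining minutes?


Total budget: 351 minutes
Time used: 241 minutes
Remaining: 351 - 241 = 110 minutes
Percent used: 68.7%
Percent remaining: 31.3%

110


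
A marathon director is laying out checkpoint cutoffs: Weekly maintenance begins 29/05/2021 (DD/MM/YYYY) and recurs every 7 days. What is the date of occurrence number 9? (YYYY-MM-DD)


First occurrence: 2021-05-29 (occurrence 1)
Each occurrence is 7 days after the previous.
Occurrence 9 is 8 weeks after the first.
8 weeks = 56 days
2021-05-29 + 56 days = 2021-07-24

2021-07-24


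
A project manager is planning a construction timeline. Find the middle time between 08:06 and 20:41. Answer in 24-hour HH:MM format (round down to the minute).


Start time: 08:06 = 486 minutes from midnight
End time: 20:41 = 1241 minutes from midnight
Sum: 486 + 1241 = 1727
Midpoint: 1727 / 2 = 863 minutes
Convert: 863 / 60 = 14 hours, 23 minutes
Result: 14:23

14:23


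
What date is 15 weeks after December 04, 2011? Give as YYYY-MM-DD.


Start: 2011-12-04
Weeks to add: 15
Convert to days: 15 x 7 = 105 days
Add 105 days to 2011-12-04
Result: 2012-03-18

2012-03-18


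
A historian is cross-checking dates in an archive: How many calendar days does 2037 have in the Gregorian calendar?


Year: 2037
Check leap year rules:
Divisible by 4? No
2037 is not a leap year
Days: 365

365


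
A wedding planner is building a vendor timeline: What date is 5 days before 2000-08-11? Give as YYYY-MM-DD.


Start: 2000-08-11
Subtracting 5 days
Days already passed in August: 11
Result: 2000-08-06

2000-08-06


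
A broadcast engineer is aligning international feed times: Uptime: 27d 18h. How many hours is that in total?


Days: 27
Extra hours: 18
Hours per day: 24
Days to hours: 27 x 24 = 648
Total: 648 + 18 = 666

666


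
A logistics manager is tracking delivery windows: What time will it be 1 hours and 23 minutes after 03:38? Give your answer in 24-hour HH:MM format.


Start time: 03:38
Adding: 1 hours 23 minutes
Minutes: 38 + 23 = 61
Minute overflow: 61 >= 60, so carry 1 hour, minutes = 1
Hours: 3 + 1 + 1 = 5
Result: 05:01

05:01


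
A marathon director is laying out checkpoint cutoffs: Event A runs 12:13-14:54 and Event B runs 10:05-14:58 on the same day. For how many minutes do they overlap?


Interval A: [733, 894] minutes from midnight
Interval B: [605, 898] minutes from midnight
Overlap start = max(733, 605) = 733
Overlap end = min(894, 898) = 894
Overlap = 894 - 733 = 161 minutes

161


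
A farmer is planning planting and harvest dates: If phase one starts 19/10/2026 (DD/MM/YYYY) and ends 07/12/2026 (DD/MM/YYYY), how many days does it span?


Start date: 2026-10-19
End date: 2026-12-07
Oct 2026: +13 days
Nov 2026: +30 days
Dec 2026: +6 days
Total: 49 days

49


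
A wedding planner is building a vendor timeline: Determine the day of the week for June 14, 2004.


Date: 2004-06-14
January 1, 2004 is a Thursday
Day of year: 166
Offset from Jan 1: 165 days
165 mod 7 = 4
Result: Monday

Monday


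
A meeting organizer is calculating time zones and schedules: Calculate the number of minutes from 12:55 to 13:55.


Start time: 12:55 = 775 minutes from midnight
End time: 13:55 = 835 minutes from midnight
Difference: 835 - 775 = 60 minutes
That is 1 hours and 0 minutes

60


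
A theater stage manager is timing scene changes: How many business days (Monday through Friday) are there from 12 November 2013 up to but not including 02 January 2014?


Start: 2013-11-12 (Tuesday)
End (exclusive): 2014-01-02 (Thursday)
Total calendar days: 51
Full weeks: 51 // 7 = 7 -> 35 weekdays
Remaining 2 days starting on Tuesday:
  Tue(w), Wed(w) -> 2 weekdays
Total business days: 35 + 2 = 37

37


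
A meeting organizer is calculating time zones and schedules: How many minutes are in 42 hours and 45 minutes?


Hours: 42
Minutes: 45
Convert hours to minutes: 42 x 60 = 2520
Add remaining minutes: 2520 + 45 = 2565

2565


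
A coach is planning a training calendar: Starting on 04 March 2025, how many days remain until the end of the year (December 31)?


Start: March 04, 2025
End: December 31, 2025
Days left in March: 27
April: 30
May: 31
June: 30
July: 31
... plus remaining months
Sum of remaining months: 275
Total: 27 + 275 = 302

302


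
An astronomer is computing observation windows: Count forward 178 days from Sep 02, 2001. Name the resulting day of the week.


Start: 2001-09-02 (Sunday)
Step 1 - find target date: add 178 days
  2001-09-02 + 178 days = 2002-02-27
Step 2 - day of week:
  178 mod 7 = 3
  Sunday + 3 days -> Wednesday
Result: Wednesday (2002-02-27)

Wednesday


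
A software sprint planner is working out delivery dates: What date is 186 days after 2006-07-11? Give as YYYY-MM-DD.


Start: 2006-07-11
Adding 186 days
Days remaining in July: 20
After July: 166 days still to add
August 2006: 31 days, 135 remaining
September 2006: 30 days, 105 remaining
October 2006: 31 days, 74 remaining
November 2006: 30 days, 44 remaining
Result: 2007-01-13

2007-01-13


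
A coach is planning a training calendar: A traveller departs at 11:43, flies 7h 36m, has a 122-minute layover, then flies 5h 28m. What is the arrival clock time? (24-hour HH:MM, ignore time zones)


Depart: 11:43
Leg 1: +456 min -> 19:19
Layover: +122 min -> 21:21
Leg 2: +328 min -> 02:49
Total travel: 906 minutes = 15h 6m
Arrival: 02:49

02:49


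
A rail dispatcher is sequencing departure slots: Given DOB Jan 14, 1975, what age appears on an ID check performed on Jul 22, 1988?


Birth: 1975-01-14
Reference: 1988-07-22
Year difference: 1988 - 1975 = 13
Has birthday (01-14) occurred by 07-22? Yes
Age in full years: 13

13


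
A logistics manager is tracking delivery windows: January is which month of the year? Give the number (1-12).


Calendar month order:
1. January <--
2. February
January is month number 1

1


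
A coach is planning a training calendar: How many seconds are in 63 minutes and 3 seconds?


Minutes: 63
Seconds: 3
Convert minutes to seconds: 63 x 60 = 3780
Add remaining seconds: 3780 + 3 = 3783

3783


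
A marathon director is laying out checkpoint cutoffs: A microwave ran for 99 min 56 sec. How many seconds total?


Minutes: 99
Extra seconds: 56
Seconds per minute: 60
Minutes to seconds: 99 x 60 = 5940
Total: 5940 + 56 = 5996

5996


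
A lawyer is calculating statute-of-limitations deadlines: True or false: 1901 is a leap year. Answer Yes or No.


Year: 1901
Divisible by 4? 1901 / 4 = 475.25 -> No
Not divisible by 4, so NOT a leap year

No


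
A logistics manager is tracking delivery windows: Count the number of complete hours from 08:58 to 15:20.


Start: 08:58
End: 15:20
Hour difference: 15 - 8 = 7 hours
Minute difference: 20 - 58 = -38 minutes
Total minutes: 382
Complete hours: 382 / 60 = 6 (remainder 22)

6


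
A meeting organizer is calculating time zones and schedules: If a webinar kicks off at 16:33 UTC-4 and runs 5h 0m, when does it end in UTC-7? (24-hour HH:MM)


Start: 16:33 in UTC-4
Step 1 - add duration:
  minutes: 33 + 0 = 33
  hours: 16 + 5 + 0 = 21
  end in UTC-4: 21:33
Step 2 - convert UTC-4 -> UTC-7:
  offset difference: -7 - (-4) = -3 hours
  21 + (-3) = 18 -> mod 24 = 18
Result: 18:33 in UTC-7

18:33


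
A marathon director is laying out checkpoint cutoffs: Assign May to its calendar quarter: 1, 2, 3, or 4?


Month: May (month 5)
Q1: January-March (months 1-3)
Q2: April-June (months 4-6)
Q3: July-September (months 7-9)
Q4: October-December (months 10-12)
Month 5 falls in Q2

2


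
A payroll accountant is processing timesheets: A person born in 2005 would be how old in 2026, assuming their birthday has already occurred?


Birth year: 2005
Current year: 2026
Age = current year - birth year
Age = 2026 - 2005 = 21

21


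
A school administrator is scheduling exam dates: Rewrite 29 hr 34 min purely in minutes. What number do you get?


Hours: 29
Extra minutes: 34
Minutes per hour: 60
Hours to minutes: 29 x 60 = 1740
Total: 1740 + 34 = 1774

1774


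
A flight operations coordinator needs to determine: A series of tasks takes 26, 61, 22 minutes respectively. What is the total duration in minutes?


Durations: 26, 61, 22
Running sum: 26
+ 61 = 87
+ 22 = 109
Total duration: 109 minutes
That is 1 hours and 49 minutes

109


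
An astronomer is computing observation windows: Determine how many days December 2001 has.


Month: December
Year: 2001
December is a 31-day month
Total: 31 days

31


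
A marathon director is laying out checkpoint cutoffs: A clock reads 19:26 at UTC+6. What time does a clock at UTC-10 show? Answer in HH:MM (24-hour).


Local time: 19:26 at UTC+6 (offset 6h)
Target zone: UTC-10 (offset -10h)
Difference: -10 - (6) = -16 hours
Calculation: 19 + (-16) = 3
Result: 03:26

03:26


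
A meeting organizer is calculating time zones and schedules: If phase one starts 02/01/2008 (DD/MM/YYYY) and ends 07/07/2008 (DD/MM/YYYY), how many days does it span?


Start date: 2008-01-02
End date: 2008-07-07
Jan 2008: +30 days
Feb 2008: +29 days
Mar 2008: +31 days
... (4 more months)
Total: 187 days

187


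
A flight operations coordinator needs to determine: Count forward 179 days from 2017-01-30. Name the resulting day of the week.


Start: 2017-01-30 (Monday)
Step 1 - find target date: add 179 days
  2017-01-30 + 179 days = 2017-07-28
Step 2 - day of week:
  179 mod 7 = 4
  Monday + 4 days -> Friday
Result: Friday (2017-07-28)

Friday


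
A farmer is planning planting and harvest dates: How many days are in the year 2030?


Year: 2030
Check leap year rules:
Divisible by 4? No
2030 is not a leap year
Days: 365

365


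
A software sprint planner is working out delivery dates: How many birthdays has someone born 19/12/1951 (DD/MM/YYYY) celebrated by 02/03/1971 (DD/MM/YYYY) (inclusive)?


Birth: 1951-12-19
Reference: 1971-03-02
Year difference: 1971 - 1951 = 20
Has birthday (12-19) occurred by 03-02? No
Birthday not yet reached this year -> subtract 1
Age in full years: 19

19


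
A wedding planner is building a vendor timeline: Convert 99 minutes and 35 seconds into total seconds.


Minutes: 99
Seconds: 35
Convert minutes to seconds: 99 x 60 = 5940
Add remaining seconds: 5940 + 35 = 5975

5975


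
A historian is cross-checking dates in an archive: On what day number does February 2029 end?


Month: February
Year: 2029
2029 is not a leap year
February has 28 days
Total: 28 days

28


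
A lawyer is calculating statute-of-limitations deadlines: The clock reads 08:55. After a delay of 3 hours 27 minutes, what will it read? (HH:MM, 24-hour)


Start time: 08:55
Adding: 3 hours 27 minutes
Minutes: 55 + 27 = 82
Minute overflow: 82 >= 60, so carry 1 hour, minutes = 22
Hours: 8 + 3 + 1 = 12
Result: 12:22

12:22


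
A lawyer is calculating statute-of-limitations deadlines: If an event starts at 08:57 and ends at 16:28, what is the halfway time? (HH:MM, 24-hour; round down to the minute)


Start time: 08:57 = 537 minutes from midnight
End time: 16:28 = 988 minutes from midnight
Sum: 537 + 988 = 1525
Midpoint: 1525 / 2 = 762 minutes
Convert: 762 / 60 = 12 hours, 42 minutes
Result: 12:42

12:42


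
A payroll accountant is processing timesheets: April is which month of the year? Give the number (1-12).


Calendar month order:
3. March
4. April <--
5. May
April is month number 4

4


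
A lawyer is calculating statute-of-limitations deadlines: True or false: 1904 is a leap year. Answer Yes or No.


Year: 1904
Divisible by 4? 1904 / 4 = 476.0 -> Yes
Divisible by 100? 1904 / 100 = 19.04 -> No
Divisible by 4 but not 100, so it IS a leap year

Yes


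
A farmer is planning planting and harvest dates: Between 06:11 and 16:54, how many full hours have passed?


Start: 06:11
End: 16:54
Hour difference: 16 - 6 = 10 hours
Minute difference: 54 - 11 = 43 minutes
Total minutes: 643
Complete hours: 643 / 60 = 10 (remainder 43)

10


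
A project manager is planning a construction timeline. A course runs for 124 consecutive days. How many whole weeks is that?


Total days: 124
Days per week: 7
Division: 124 / 7 = 17 remainder 5
Complete weeks: 17
Remaining days: 5

17


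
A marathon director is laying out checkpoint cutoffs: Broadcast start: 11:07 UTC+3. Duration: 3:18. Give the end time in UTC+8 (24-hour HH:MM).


Start: 11:07 in UTC+3
Step 1 - add duration:
  minutes: 7 + 18 = 25
  hours: 11 + 3 + 0 = 14
  end in UTC+3: 14:25
Step 2 - convert UTC+3 -> UTC+8:
  offset difference: 8 - (3) = 5 hours
  14 + (5) = 19 -> mod 24 = 19
Result: 19:25 in UTC+8

19:25


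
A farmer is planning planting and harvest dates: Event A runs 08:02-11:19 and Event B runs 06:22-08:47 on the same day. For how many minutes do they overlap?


Interval A: [482, 679] minutes from midnight
Interval B: [382, 527] minutes from midnight
Overlap start = max(482, 382) = 482
Overlap end = min(679, 527) = 527
Overlap = 527 - 482 = 45 minutes

45


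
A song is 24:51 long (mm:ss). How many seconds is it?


Minutes: 24
Extra seconds: 51
Seconds per minute: 60
Minutes to seconds: 24 x 60 = 1440
Total: 1440 + 51 = 1491

1491


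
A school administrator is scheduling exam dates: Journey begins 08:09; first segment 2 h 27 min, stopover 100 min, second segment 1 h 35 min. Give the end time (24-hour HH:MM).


Depart: 08:09
Leg 1: +147 min -> 10:36
Layover: +100 min -> 12:16
Leg 2: +95 min -> 13:51
Total travel: 342 minutes = 5h 42m
Arrival: 13:51

13:51


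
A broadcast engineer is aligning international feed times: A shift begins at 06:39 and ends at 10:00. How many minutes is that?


Start time: 06:39 = 399 minutes from midnight
End time: 10:00 = 600 minutes from midnight
Difference: 600 - 399 = 201 minutes
That is 3 hours and 21 minutes

201


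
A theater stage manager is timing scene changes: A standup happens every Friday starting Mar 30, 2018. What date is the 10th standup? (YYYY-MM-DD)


First occurrence: 2018-03-30 (occurrence 1)
Each occurrence is 7 days after the previous.
Occurrence 10 is 9 weeks after the first.
9 weeks = 63 days
2018-03-30 + 63 days = 2018-06-01

2018-06-01


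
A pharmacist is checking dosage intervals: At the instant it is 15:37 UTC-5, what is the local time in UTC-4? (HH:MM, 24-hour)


Local time: 15:37 at UTC-5 (offset -5h)
Target zone: UTC-4 (offset -4h)
Difference: -4 - (-5) = 1 hours
Calculation: 15 + (1) = 16
Result: 16:37

16:37


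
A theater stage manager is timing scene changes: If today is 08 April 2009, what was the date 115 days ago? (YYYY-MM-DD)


Start: 2009-04-08
Subtracting 115 days
Days already passed in April: 8
After going back through April: 107 more days to subtract
March 2009: 31 days, 76 remaining
February 2009: 28 days, 48 remaining
January 2009: 31 days, 17 remaining
December 2008 has 31 days, need 17
Result: 2008-12-14

2008-12-14


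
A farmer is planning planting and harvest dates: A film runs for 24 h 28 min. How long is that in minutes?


Hours: 24
Minutes: 28
Convert hours to minutes: 24 x 60 = 1440
Add remaining minutes: 1440 + 28 = 1468

1468


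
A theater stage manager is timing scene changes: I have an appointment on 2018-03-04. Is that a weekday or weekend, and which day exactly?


Date: 2018-03-04
January 1, 2018 is a Monday
Day of year: 63
Offset from Jan 1: 62 days
62 mod 7 = 6
Result: Sunday

Sunday


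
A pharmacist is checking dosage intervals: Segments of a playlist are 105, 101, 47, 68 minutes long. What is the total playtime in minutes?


Durations: 105, 101, 47, 68
Running sum: 105
+ 101 = 206
+ 47 = 253
+ 68 = 321
Total duration: 321 minutes
That is 5 hours and 21 minutes

321


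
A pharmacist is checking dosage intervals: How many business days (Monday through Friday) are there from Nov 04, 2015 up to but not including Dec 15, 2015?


Start: 2015-11-04 (Wednesday)
End (exclusive): 2015-12-15 (Tuesday)
Total calendar days: 41
Full weeks: 41 // 7 = 5 -> 25 weekdays
Remaining 6 days starting on Wednesday:
  Wed(w), Thu(w), Fri(w), Sat(-), Sun(-), Mon(w) -> 4 weekdays
Total business days: 25 + 4 = 29

29


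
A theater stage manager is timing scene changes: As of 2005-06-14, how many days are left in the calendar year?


Start: June 14, 2005
End: December 31, 2005
Days left in June: 16
July: 31
August: 31
September: 30
October: 31
... plus remaining months
Sum of remaining months: 184
Total: 16 + 184 = 200

200


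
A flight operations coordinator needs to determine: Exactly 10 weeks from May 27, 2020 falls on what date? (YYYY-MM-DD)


Start: 2020-05-27
Weeks to add: 10
Convert to days: 10 x 7 = 70 days
Add 70 days to 2020-05-27
Result: 2020-08-05

2020-08-05


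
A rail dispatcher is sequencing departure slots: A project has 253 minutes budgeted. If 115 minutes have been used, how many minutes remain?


Total budget: 253 minutes
Time used: 115 minutes
Remaining: 253 - 115 = 138 minutes
Percent used: 45.5%
Percent remaining: 54.5%

138


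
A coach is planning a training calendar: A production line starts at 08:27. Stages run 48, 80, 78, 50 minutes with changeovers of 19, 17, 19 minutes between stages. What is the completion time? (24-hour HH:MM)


Start: 08:27 = 507 min from midnight
  after task 1 (48 min): 09:15
  after break (19 min): 09:34
  after task 2 (80 min): 10:54
  after break (17 min): 11:11
  after task 3 (78 min): 12:29
  after break (19 min): 12:48
  after task 4 (50 min): 13:38
Total elapsed: 311 minutes
End time: 13:38

13:38


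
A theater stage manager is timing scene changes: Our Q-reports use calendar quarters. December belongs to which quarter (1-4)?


Month: December (month 12)
Q1: January-March (months 1-3)
Q2: April-June (months 4-6)
Q3: July-September (months 7-9)
Q4: October-December (months 10-12)
Month 12 falls in Q4

4


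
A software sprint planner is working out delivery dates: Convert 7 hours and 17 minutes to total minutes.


Hours: 7
Extra minutes: 17
Minutes per hour: 60
Hours to minutes: 7 x 60 = 420
Total: 420 + 17 = 437

437


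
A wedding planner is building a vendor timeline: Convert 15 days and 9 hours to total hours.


Days: 15
Extra hours: 9
Hours per day: 24
Days to hours: 15 x 24 = 360
Total: 360 + 9 = 369

369


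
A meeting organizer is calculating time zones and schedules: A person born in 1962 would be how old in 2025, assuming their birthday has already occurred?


Birth year: 1962
Current year: 2025
Age = current year - birth year
Age = 2025 - 1962 = 63

63


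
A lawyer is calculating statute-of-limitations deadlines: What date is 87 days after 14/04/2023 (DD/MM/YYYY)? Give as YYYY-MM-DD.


Start: 2023-04-14
Adding 87 days
Days remaining in April: 16
After April: 71 days still to add
May 2023: 31 days, 40 remaining
June 2023: 30 days, 10 remaining
July 2023 has 31 days, need 10
Result: 2023-07-10

2023-07-10


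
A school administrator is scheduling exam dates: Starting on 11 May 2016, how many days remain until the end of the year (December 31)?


Start: May 11, 2016
End: December 31, 2016
Days left in May: 20
June: 30
July: 31
August: 31
September: 30
... plus remaining months
Sum of remaining months: 214
Total: 20 + 214 = 234

234


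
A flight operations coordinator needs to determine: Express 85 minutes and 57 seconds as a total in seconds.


Minutes: 85
Seconds: 57
Convert minutes to seconds: 85 x 60 = 5100
Add remaining seconds: 5100 + 57 = 5157

5157


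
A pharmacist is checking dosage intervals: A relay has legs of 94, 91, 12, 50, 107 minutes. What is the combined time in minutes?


Durations: 94, 91, 12, 50, 107
Running sum: 94
+ 91 = 185
+ 12 = 197
+ 50 = 247
+ 107 = 354
Total duration: 354 minutes
That is 5 hours and 54 minutes

354


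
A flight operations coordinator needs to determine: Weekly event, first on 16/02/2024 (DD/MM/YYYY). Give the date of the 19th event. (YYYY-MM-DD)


First occurrence: 2024-02-16 (occurrence 1)
Each occurrence is 7 days after the previous.
Occurrence 19 is 18 weeks after the first.
18 weeks = 126 days
2024-02-16 + 126 days = 2024-06-21

2024-06-21


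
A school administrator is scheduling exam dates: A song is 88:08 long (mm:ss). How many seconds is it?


Minutes: 88
Extra seconds: 8
Seconds per minute: 60
Minutes to seconds: 88 x 60 = 5280
Total: 5280 + 8 = 5288

5288


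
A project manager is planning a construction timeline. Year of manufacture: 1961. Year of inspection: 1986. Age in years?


Birth year: 1961
Current year: 1986
Age = current year - birth year
Age = 1986 - 1961 = 25

25


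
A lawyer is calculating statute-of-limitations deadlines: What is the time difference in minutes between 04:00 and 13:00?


Start time: 04:00 = 240 minutes from midnight
End time: 13:00 = 780 minutes from midnight
Difference: 780 - 240 = 540 minutes
That is 9 hours and 0 minutes

540


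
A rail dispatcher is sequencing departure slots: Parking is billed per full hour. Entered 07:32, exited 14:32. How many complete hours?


Start: 07:32
End: 14:32
Hour difference: 14 - 7 = 7 hours
Minute difference: 32 - 32 = 0 minutes
Total minutes: 420
Complete hours: 420 / 60 = 7 (remainder 0)

7


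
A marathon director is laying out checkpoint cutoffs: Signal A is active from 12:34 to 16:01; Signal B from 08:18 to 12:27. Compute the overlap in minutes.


Interval A: [754, 961] minutes from midnight
Interval B: [498, 747] minutes from midnight
Overlap start = max(754, 498) = 754
Overlap end = min(961, 747) = 747
End <= start, so the intervals do not overlap: 0 minutes

0


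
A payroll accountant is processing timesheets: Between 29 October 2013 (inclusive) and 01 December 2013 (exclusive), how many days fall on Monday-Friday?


Start: 2013-10-29 (Tuesday)
End (exclusive): 2013-12-01 (Sunday)
Total calendar days: 33
Full weeks: 33 // 7 = 4 -> 20 weekdays
Remaining 5 days starting on Tuesday:
  Tue(w), Wed(w), Thu(w), Fri(w), Sat(-) -> 4 weekdays
Total business days: 20 + 4 = 24

24


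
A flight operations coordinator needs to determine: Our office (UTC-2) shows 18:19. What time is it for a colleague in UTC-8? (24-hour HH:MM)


Local time: 18:19 at UTC-2 (offset -2h)
Target zone: UTC-8 (offset -8h)
Difference: -8 - (-2) = -6 hours
Calculation: 18 + (-6) = 12
Result: 12:19

12:19


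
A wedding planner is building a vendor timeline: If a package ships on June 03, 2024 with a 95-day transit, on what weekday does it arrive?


Start: 2024-06-03 (Monday)
Step 1 - find target date: add 95 days
  2024-06-03 + 95 days = 2024-09-06
Step 2 - day of week:
  95 mod 7 = 4
  Monday + 4 days -> Friday
Result: Friday (2024-09-06)

Friday


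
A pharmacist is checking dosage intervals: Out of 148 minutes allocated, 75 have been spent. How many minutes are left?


Total budget: 148 minutes
Time used: 75 minutes
Remaining: 148 - 75 = 73 minutes
Percent used: 50.7%
Percent remaining: 49.3%

73


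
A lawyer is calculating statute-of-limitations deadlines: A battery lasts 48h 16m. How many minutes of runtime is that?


Hours: 48
Extra minutes: 16
Minutes per hour: 60
Hours to minutes: 48 x 60 = 2880
Total: 2880 + 16 = 2896

2896


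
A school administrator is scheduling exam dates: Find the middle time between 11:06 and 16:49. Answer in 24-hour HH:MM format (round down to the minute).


Start time: 11:06 = 666 minutes from midnight
End time: 16:49 = 1009 minutes from midnight
Sum: 666 + 1009 = 1675
Midpoint: 1675 / 2 = 837 minutes
Convert: 837 / 60 = 13 hours, 57 minutes
Result: 13:57

13:57


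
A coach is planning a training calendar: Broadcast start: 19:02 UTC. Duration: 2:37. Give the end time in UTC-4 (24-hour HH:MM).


Start: 19:02 in UTC
Step 1 - add duration:
  minutes: 2 + 37 = 39
  hours: 19 + 2 + 0 = 21
  end in UTC: 21:39
Step 2 - convert UTC -> UTC-4:
  offset difference: -4 - (0) = -4 hours
  21 + (-4) = 17 -> mod 24 = 17
Result: 17:39 in UTC-4

17:39


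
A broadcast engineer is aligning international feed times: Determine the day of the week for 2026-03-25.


Date: 2026-03-25
January 1, 2026 is a Thursday
Day of year: 84
Offset from Jan 1: 83 days
83 mod 7 = 6
Result: Wednesday

Wednesday


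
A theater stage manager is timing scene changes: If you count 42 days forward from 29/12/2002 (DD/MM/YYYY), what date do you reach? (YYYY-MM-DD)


Start: 2002-12-29
Adding 42 days
Days remaining in December: 2
After December: 40 days still to add
January 2003: 31 days, 9 remaining
February 2003 has 28 days, need 9
Result: 2003-02-09

2003-02-09


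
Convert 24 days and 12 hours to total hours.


Days: 24
Extra hours: 12
Hours per day: 24
Days to hours: 24 x 24 = 576
Total: 576 + 12 = 588

588


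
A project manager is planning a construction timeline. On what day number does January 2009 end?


Month: January
Year: 2009
January is a 31-day month
Total: 31 days

31


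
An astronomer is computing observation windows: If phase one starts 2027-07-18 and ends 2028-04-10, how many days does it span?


Start date: 2027-07-18
End date: 2028-04-10
Jul 2027: +14 days
Aug 2027: +31 days
Sep 2027: +30 days
... (7 more months)
Total: 267 days

267


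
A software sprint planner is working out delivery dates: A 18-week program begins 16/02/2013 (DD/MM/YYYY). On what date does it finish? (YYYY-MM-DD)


Start: 2013-02-16
Weeks to add: 18
Convert to days: 18 x 7 = 126 days
Add 126 days to 2013-02-16
Result: 2013-06-22

2013-06-22


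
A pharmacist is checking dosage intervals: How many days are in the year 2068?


Year: 2068
Check leap year rules:
Divisible by 4? Yes
Divisible by 100? No
2068 is a leap year
Days: 366

366


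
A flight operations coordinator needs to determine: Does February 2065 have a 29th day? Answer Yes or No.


Year: 2065
Divisible by 4? 2065 / 4 = 516.25 -> No
Not divisible by 4, so NOT a leap year

No


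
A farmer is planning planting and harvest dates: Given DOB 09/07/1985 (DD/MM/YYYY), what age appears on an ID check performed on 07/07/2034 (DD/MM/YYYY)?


Birth: 1985-07-09
Reference: 2034-07-07
Year difference: 2034 - 1985 = 49
Has birthday (07-09) occurred by 07-07? No
Birthday not yet reached this year -> subtract 1
Age in full years: 48

48


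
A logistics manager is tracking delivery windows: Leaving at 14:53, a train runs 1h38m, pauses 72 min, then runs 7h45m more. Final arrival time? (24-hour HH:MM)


Depart: 14:53
Leg 1: +98 min -> 16:31
Layover: +72 min -> 17:43
Leg 2: +465 min -> 01:28
Total travel: 635 minutes = 10h 35m
Arrival: 01:28

01:28


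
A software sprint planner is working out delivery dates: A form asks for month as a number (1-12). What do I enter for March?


Calendar month order:
2. February
3. March <--
4. April
March is month number 3

3


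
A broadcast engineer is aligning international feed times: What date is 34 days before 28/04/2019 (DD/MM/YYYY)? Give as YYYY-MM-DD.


Start: 2019-04-28
Subtracting 34 days
Days already passed in April: 28
After going back through April: 6 more days to subtract
March 2019 has 31 days, need 6
Result: 2019-03-25

2019-03-25


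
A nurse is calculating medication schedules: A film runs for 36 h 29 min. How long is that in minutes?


Hours: 36
Minutes: 29
Convert hours to minutes: 36 x 60 = 2160
Add remaining minutes: 2160 + 29 = 2189

2189


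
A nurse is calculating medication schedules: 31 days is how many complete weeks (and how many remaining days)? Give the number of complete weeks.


Total days: 31
Days per week: 7
Division: 31 / 7 = 4 remainder 3
Complete weeks: 4
Remaining days: 3

4


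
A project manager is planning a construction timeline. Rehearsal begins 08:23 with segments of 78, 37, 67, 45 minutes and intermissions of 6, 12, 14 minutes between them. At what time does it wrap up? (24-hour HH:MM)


Start: 08:23 = 503 min from midnight
  after task 1 (78 min): 09:41
  after break (6 min): 09:47
  after task 2 (37 min): 10:24
  after break (12 min): 10:36
  after task 3 (67 min): 11:43
  after break (14 min): 11:57
  after task 4 (45 min): 12:42
Total elapsed: 259 minutes
End time: 12:42

12:42


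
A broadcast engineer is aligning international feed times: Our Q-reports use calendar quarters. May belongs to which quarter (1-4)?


Month: May (month 5)
Q1: January-March (months 1-3)
Q2: April-June (months 4-6)
Q3: July-September (months 7-9)
Q4: October-December (months 10-12)
Month 5 falls in Q2

2


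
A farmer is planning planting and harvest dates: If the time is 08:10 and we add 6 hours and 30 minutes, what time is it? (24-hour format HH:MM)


Start time: 08:10
Adding: 6 hours 30 minutes
Minutes: 10 + 30 = 40
Hours: 8 + 6 + 0 = 14
Result: 14:40

14:40


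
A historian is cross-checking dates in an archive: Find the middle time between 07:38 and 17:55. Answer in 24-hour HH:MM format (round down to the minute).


Start time: 07:38 = 458 minutes from midnight
End time: 17:55 = 1075 minutes from midnight
Sum: 458 + 1075 = 1533
Midpoint: 1533 / 2 = 766 minutes
Convert: 766 / 60 = 12 hours, 46 minutes
Result: 12:46

12:46


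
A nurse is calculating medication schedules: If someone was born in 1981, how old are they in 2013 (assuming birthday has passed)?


Birth year: 1981
Current year: 2013
Age = current year - birth year
Age = 2013 - 1981 = 32

32


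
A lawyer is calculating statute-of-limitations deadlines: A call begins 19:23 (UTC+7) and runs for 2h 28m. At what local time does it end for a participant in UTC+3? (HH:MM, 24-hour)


Start: 19:23 in UTC+7
Step 1 - add duration:
  minutes: 23 + 28 = 51
  hours: 19 + 2 + 0 = 21
  end in UTC+7: 21:51
Step 2 - convert UTC+7 -> UTC+3:
  offset difference: 3 - (7) = -4 hours
  21 + (-4) = 17 -> mod 24 = 17
Result: 17:51 in UTC+3

17:51


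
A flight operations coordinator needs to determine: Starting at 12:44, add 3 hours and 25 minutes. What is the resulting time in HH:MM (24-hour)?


Start time: 12:44
Adding: 3 hours 25 minutes
Minutes: 44 + 25 = 69
Minute overflow: 69 >= 60, so carry 1 hour, minutes = 9
Hours: 12 + 3 + 1 = 16
Result: 16:09

16:09


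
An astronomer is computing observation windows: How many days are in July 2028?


Month: July
Year: 2028
July is a 31-day month
Total: 31 days

31


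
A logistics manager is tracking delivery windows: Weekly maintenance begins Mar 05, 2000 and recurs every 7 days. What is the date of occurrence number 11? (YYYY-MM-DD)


First occurrence: 2000-03-05 (occurrence 1)
Each occurrence is 7 days after the previous.
Occurrence 11 is 10 weeks after the first.
10 weeks = 70 days
2000-03-05 + 70 days = 2000-05-14

2000-05-14


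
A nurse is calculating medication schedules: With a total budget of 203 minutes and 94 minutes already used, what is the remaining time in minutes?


Total budget: 203 minutes
Time used: 94 minutes
Remaining: 203 - 94 = 109 minutes
Percent used: 46.3%
Percent remaining: 53.7%

109


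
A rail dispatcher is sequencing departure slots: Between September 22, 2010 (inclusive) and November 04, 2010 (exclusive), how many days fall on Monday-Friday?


Start: 2010-09-22 (Wednesday)
End (exclusive): 2010-11-04 (Thursday)
Total calendar days: 43
Full weeks: 43 // 7 = 6 -> 30 weekdays
Remaining 1 days starting on Wednesday:
  Wed(w) -> 1 weekdays
Total business days: 30 + 1 = 31

31


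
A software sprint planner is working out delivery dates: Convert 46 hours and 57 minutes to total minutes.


Hours: 46
Minutes: 57
Convert hours to minutes: 46 x 60 = 2760
Add remaining minutes: 2760 + 57 = 2817

2817


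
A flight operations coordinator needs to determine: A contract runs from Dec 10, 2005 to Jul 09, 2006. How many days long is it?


Start date: 2005-12-10
End date: 2006-07-09
Dec 2005: +22 days
Jan 2006: +31 days
Feb 2006: +28 days
... (5 more months)
Total: 211 days

211


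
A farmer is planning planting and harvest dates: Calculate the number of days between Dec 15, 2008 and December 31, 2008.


Start: December 15, 2008
End: December 31, 2008
Days left in December: 16
Total: 16 days

16


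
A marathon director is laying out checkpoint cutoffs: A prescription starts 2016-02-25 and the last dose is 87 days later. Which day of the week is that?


Start: 2016-02-25 (Thursday)
Step 1 - find target date: add 87 days
  2016-02-25 + 87 days = 2016-05-22
Step 2 - day of week:
  87 mod 7 = 3
  Thursday + 3 days -> Sunday
Result: Sunday (2016-05-22)

Sunday


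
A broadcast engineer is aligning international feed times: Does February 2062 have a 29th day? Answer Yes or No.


Year: 2062
Divisible by 4? 2062 / 4 = 515.5 -> No
Not divisible by 4, so NOT a leap year

No


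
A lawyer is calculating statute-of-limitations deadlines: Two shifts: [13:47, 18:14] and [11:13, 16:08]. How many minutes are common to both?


Interval A: [827, 1094] minutes from midnight
Interval B: [673, 968] minutes from midnight
Overlap start = max(827, 673) = 827
Overlap end = min(1094, 968) = 968
Overlap = 968 - 827 = 141 minutes

141


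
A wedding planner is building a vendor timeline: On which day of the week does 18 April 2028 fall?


Date: 2028-04-18
January 1, 2028 is a Saturday
Day of year: 109
Offset from Jan 1: 108 days
108 mod 7 = 3
Result: Tuesday

Tuesday


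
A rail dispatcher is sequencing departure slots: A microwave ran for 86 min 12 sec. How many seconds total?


Minutes: 86
Extra seconds: 12
Seconds per minute: 60
Minutes to seconds: 86 x 60 = 5160
Total: 5160 + 12 = 5172

5172


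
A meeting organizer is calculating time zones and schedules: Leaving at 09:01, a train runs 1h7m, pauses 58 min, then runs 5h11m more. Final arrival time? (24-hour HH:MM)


Depart: 09:01
Leg 1: +67 min -> 10:08
Layover: +58 min -> 11:06
Leg 2: +311 min -> 16:17
Total travel: 436 minutes = 7h 16m
Arrival: 16:17

16:17


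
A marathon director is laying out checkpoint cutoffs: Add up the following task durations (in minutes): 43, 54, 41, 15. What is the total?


Durations: 43, 54, 41, 15
Running sum: 43
+ 54 = 97
+ 41 = 138
+ 15 = 153
Total duration: 153 minutes
That is 2 hours and 33 minutes

153


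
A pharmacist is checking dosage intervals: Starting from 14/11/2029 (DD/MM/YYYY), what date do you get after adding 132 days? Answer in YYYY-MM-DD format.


Start: 2029-11-14
Adding 132 days
Days remaining in November: 16
After November: 116 days still to add
December 2029: 31 days, 85 remaining
January 2030: 31 days, 54 remaining
February 2030: 28 days, 26 remaining
March 2030 has 31 days, need 26
Result: 2030-03-26

2030-03-26


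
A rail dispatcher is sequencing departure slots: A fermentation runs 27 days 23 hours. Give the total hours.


Days: 27
Extra hours: 23
Hours per day: 24
Days to hours: 27 x 24 = 648
Total: 648 + 23 = 671

671


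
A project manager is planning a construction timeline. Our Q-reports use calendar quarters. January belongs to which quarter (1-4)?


Month: January (month 1)
Q1: January-March (months 1-3)
Q2: April-June (months 4-6)
Q3: July-September (months 7-9)
Q4: October-December (months 10-12)
Month 1 falls in Q1

1


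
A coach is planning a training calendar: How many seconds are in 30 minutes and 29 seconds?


Minutes: 30
Seconds: 29
Convert minutes to seconds: 30 x 60 = 1800
Add remaining seconds: 1800 + 29 = 1829

1829


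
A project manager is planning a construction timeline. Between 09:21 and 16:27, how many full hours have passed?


Start: 09:21
End: 16:27
Hour difference: 16 - 9 = 7 hours
Minute difference: 27 - 21 = 6 minutes
Total minutes: 426
Complete hours: 426 / 60 = 7 (remainder 6)

7


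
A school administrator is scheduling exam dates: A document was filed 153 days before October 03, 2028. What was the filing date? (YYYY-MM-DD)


Start: 2028-10-03
Subtracting 153 days
Days already passed in October: 3
After going back through October: 150 more days to subtract
September 2028: 30 days, 120 remaining
August 2028: 31 days, 89 remaining
July 2028: 31 days, 58 remaining
June 2028: 30 days, 28 remaining
Result: 2028-05-03

2028-05-03


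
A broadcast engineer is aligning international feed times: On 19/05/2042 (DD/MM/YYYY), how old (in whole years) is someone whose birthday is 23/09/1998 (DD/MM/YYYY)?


Birth: 1998-09-23
Reference: 2042-05-19
Year difference: 2042 - 1998 = 44
Has birthday (09-23) occurred by 05-19? No
Birthday not yet reached this year -> subtract 1
Age in full years: 43

43


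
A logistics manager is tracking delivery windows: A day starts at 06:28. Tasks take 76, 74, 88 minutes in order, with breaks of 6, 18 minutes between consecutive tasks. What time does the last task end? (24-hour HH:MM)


Start: 06:28 = 388 min from midnight
  after task 1 (76 min): 07:44
  after break (6 min): 07:50
  after task 2 (74 min): 09:04
  after break (18 min): 09:22
  after task 3 (88 min): 10:50
Total elapsed: 262 minutes
End time: 10:50

10:50


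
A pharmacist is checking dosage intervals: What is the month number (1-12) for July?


Calendar month order:
6. June
7. July <--
8. August
July is month number 7

7


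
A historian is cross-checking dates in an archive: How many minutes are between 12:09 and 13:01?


Start time: 12:09 = 729 minutes from midnight
End time: 13:01 = 781 minutes from midnight
Difference: 781 - 729 = 52 minutes
That is 0 hours and 52 minutes

52


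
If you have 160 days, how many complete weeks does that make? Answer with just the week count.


Total days: 160
Days per week: 7
Division: 160 / 7 = 22 remainder 6
Complete weeks: 22
Remaining days: 6

22


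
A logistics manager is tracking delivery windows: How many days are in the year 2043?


Year: 2043
Check leap year rules:
Divisible by 4? No
2043 is not a leap year
Days: 365

365


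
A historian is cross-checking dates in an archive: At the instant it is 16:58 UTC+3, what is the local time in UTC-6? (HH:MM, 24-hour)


Local time: 16:58 at UTC+3 (offset 3h)
Target zone: UTC-6 (offset -6h)
Difference: -6 - (3) = -9 hours
Calculation: 16 + (-9) = 7
Result: 07:58

07:58


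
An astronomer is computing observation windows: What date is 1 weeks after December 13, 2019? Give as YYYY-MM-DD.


Start: 2019-12-13
Weeks to add: 1
Convert to days: 1 x 7 = 7 days
Add 7 days to 2019-12-13
Result: 2019-12-20

2019-12-20


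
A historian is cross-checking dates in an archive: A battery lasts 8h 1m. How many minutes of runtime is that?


Hours: 8
Extra minutes: 1
Minutes per hour: 60
Hours to minutes: 8 x 60 = 480
Total: 480 + 1 = 481

481


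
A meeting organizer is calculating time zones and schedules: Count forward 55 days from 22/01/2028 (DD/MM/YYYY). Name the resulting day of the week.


Start: 2028-01-22 (Saturday)
Step 1 - find target date: add 55 days
  2028-01-22 + 55 days = 2028-03-17
Step 2 - day of week:
  55 mod 7 = 6
  Saturday + 6 days -> Friday
Result: Friday (2028-03-17)

Friday


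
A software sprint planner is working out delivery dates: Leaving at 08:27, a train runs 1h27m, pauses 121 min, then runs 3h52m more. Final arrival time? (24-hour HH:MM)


Depart: 08:27
Leg 1: +87 min -> 09:54
Layover: +121 min -> 11:55
Leg 2: +232 min -> 15:47
Total travel: 440 minutes = 7h 20m
Arrival: 15:47

15:47


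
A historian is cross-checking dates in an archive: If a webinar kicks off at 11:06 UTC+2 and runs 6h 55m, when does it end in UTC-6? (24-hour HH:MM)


Start: 11:06 in UTC+2
Step 1 - add duration:
  minutes: 6 + 55 = 61 (carry 1h)
  hours: 11 + 6 + 1 = 18
  end in UTC+2: 18:01
Step 2 - convert UTC+2 -> UTC-6:
  offset difference: -6 - (2) = -8 hours
  18 + (-8) = 10 -> mod 24 = 10
Result: 10:01 in UTC-6

10:01


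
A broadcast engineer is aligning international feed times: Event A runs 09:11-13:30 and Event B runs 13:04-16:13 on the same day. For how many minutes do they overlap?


Interval A: [551, 810] minutes from midnight
Interval B: [784, 973] minutes from midnight
Overlap start = max(551, 784) = 784
Overlap end = min(810, 973) = 810
Overlap = 810 - 784 = 26 minutes

26
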